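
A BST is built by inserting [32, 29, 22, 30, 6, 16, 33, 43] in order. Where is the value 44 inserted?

Starting tree (level order): [32, 29, 33, 22, 30, None, 43, 6, None, None, None, None, None, None, 16]
Insertion path: 32 -> 33 -> 43
Result: insert 44 as right child of 43
Final tree (level order): [32, 29, 33, 22, 30, None, 43, 6, None, None, None, None, 44, None, 16]


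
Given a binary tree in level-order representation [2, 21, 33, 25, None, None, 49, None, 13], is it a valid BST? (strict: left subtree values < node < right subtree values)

Level-order array: [2, 21, 33, 25, None, None, 49, None, 13]
Validate using subtree bounds (lo, hi): at each node, require lo < value < hi,
then recurse left with hi=value and right with lo=value.
Preorder trace (stopping at first violation):
  at node 2 with bounds (-inf, +inf): OK
  at node 21 with bounds (-inf, 2): VIOLATION
Node 21 violates its bound: not (-inf < 21 < 2).
Result: Not a valid BST


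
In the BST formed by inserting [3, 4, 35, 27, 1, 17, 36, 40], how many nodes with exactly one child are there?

Tree built from: [3, 4, 35, 27, 1, 17, 36, 40]
Tree (level-order array): [3, 1, 4, None, None, None, 35, 27, 36, 17, None, None, 40]
Rule: These are nodes with exactly 1 non-null child.
Per-node child counts:
  node 3: 2 child(ren)
  node 1: 0 child(ren)
  node 4: 1 child(ren)
  node 35: 2 child(ren)
  node 27: 1 child(ren)
  node 17: 0 child(ren)
  node 36: 1 child(ren)
  node 40: 0 child(ren)
Matching nodes: [4, 27, 36]
Count of nodes with exactly one child: 3


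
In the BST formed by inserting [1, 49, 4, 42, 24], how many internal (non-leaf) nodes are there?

Tree built from: [1, 49, 4, 42, 24]
Tree (level-order array): [1, None, 49, 4, None, None, 42, 24]
Rule: An internal node has at least one child.
Per-node child counts:
  node 1: 1 child(ren)
  node 49: 1 child(ren)
  node 4: 1 child(ren)
  node 42: 1 child(ren)
  node 24: 0 child(ren)
Matching nodes: [1, 49, 4, 42]
Count of internal (non-leaf) nodes: 4


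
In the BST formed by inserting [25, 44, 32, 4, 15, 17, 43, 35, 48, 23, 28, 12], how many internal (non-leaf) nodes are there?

Tree built from: [25, 44, 32, 4, 15, 17, 43, 35, 48, 23, 28, 12]
Tree (level-order array): [25, 4, 44, None, 15, 32, 48, 12, 17, 28, 43, None, None, None, None, None, 23, None, None, 35]
Rule: An internal node has at least one child.
Per-node child counts:
  node 25: 2 child(ren)
  node 4: 1 child(ren)
  node 15: 2 child(ren)
  node 12: 0 child(ren)
  node 17: 1 child(ren)
  node 23: 0 child(ren)
  node 44: 2 child(ren)
  node 32: 2 child(ren)
  node 28: 0 child(ren)
  node 43: 1 child(ren)
  node 35: 0 child(ren)
  node 48: 0 child(ren)
Matching nodes: [25, 4, 15, 17, 44, 32, 43]
Count of internal (non-leaf) nodes: 7


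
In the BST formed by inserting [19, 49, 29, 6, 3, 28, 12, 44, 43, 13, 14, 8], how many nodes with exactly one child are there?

Tree built from: [19, 49, 29, 6, 3, 28, 12, 44, 43, 13, 14, 8]
Tree (level-order array): [19, 6, 49, 3, 12, 29, None, None, None, 8, 13, 28, 44, None, None, None, 14, None, None, 43]
Rule: These are nodes with exactly 1 non-null child.
Per-node child counts:
  node 19: 2 child(ren)
  node 6: 2 child(ren)
  node 3: 0 child(ren)
  node 12: 2 child(ren)
  node 8: 0 child(ren)
  node 13: 1 child(ren)
  node 14: 0 child(ren)
  node 49: 1 child(ren)
  node 29: 2 child(ren)
  node 28: 0 child(ren)
  node 44: 1 child(ren)
  node 43: 0 child(ren)
Matching nodes: [13, 49, 44]
Count of nodes with exactly one child: 3


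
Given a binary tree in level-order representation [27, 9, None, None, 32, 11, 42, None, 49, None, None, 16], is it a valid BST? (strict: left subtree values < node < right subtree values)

Level-order array: [27, 9, None, None, 32, 11, 42, None, 49, None, None, 16]
Validate using subtree bounds (lo, hi): at each node, require lo < value < hi,
then recurse left with hi=value and right with lo=value.
Preorder trace (stopping at first violation):
  at node 27 with bounds (-inf, +inf): OK
  at node 9 with bounds (-inf, 27): OK
  at node 32 with bounds (9, 27): VIOLATION
Node 32 violates its bound: not (9 < 32 < 27).
Result: Not a valid BST


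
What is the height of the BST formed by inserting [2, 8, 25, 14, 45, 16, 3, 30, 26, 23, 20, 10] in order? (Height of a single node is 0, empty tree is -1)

Insertion order: [2, 8, 25, 14, 45, 16, 3, 30, 26, 23, 20, 10]
Tree (level-order array): [2, None, 8, 3, 25, None, None, 14, 45, 10, 16, 30, None, None, None, None, 23, 26, None, 20]
Compute height bottom-up (empty subtree = -1):
  height(3) = 1 + max(-1, -1) = 0
  height(10) = 1 + max(-1, -1) = 0
  height(20) = 1 + max(-1, -1) = 0
  height(23) = 1 + max(0, -1) = 1
  height(16) = 1 + max(-1, 1) = 2
  height(14) = 1 + max(0, 2) = 3
  height(26) = 1 + max(-1, -1) = 0
  height(30) = 1 + max(0, -1) = 1
  height(45) = 1 + max(1, -1) = 2
  height(25) = 1 + max(3, 2) = 4
  height(8) = 1 + max(0, 4) = 5
  height(2) = 1 + max(-1, 5) = 6
Height = 6


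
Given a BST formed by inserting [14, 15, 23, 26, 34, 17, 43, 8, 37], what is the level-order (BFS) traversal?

Tree insertion order: [14, 15, 23, 26, 34, 17, 43, 8, 37]
Tree (level-order array): [14, 8, 15, None, None, None, 23, 17, 26, None, None, None, 34, None, 43, 37]
BFS from the root, enqueuing left then right child of each popped node:
  queue [14] -> pop 14, enqueue [8, 15], visited so far: [14]
  queue [8, 15] -> pop 8, enqueue [none], visited so far: [14, 8]
  queue [15] -> pop 15, enqueue [23], visited so far: [14, 8, 15]
  queue [23] -> pop 23, enqueue [17, 26], visited so far: [14, 8, 15, 23]
  queue [17, 26] -> pop 17, enqueue [none], visited so far: [14, 8, 15, 23, 17]
  queue [26] -> pop 26, enqueue [34], visited so far: [14, 8, 15, 23, 17, 26]
  queue [34] -> pop 34, enqueue [43], visited so far: [14, 8, 15, 23, 17, 26, 34]
  queue [43] -> pop 43, enqueue [37], visited so far: [14, 8, 15, 23, 17, 26, 34, 43]
  queue [37] -> pop 37, enqueue [none], visited so far: [14, 8, 15, 23, 17, 26, 34, 43, 37]
Result: [14, 8, 15, 23, 17, 26, 34, 43, 37]


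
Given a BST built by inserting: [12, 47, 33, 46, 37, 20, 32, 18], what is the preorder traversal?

Tree insertion order: [12, 47, 33, 46, 37, 20, 32, 18]
Tree (level-order array): [12, None, 47, 33, None, 20, 46, 18, 32, 37]
Preorder traversal: [12, 47, 33, 20, 18, 32, 46, 37]


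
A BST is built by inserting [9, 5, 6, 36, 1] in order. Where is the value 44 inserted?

Starting tree (level order): [9, 5, 36, 1, 6]
Insertion path: 9 -> 36
Result: insert 44 as right child of 36
Final tree (level order): [9, 5, 36, 1, 6, None, 44]


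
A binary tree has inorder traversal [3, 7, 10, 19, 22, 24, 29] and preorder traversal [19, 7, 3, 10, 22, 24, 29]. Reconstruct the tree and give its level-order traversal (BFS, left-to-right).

Inorder:  [3, 7, 10, 19, 22, 24, 29]
Preorder: [19, 7, 3, 10, 22, 24, 29]
Algorithm: preorder visits root first, so consume preorder in order;
for each root, split the current inorder slice at that value into
left-subtree inorder and right-subtree inorder, then recurse.
Recursive splits:
  root=19; inorder splits into left=[3, 7, 10], right=[22, 24, 29]
  root=7; inorder splits into left=[3], right=[10]
  root=3; inorder splits into left=[], right=[]
  root=10; inorder splits into left=[], right=[]
  root=22; inorder splits into left=[], right=[24, 29]
  root=24; inorder splits into left=[], right=[29]
  root=29; inorder splits into left=[], right=[]
Reconstructed level-order: [19, 7, 22, 3, 10, 24, 29]


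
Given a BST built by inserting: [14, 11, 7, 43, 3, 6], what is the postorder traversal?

Tree insertion order: [14, 11, 7, 43, 3, 6]
Tree (level-order array): [14, 11, 43, 7, None, None, None, 3, None, None, 6]
Postorder traversal: [6, 3, 7, 11, 43, 14]


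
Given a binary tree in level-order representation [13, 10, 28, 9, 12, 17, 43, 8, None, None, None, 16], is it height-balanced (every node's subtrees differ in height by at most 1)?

Tree (level-order array): [13, 10, 28, 9, 12, 17, 43, 8, None, None, None, 16]
Definition: a tree is height-balanced if, at every node, |h(left) - h(right)| <= 1 (empty subtree has height -1).
Bottom-up per-node check:
  node 8: h_left=-1, h_right=-1, diff=0 [OK], height=0
  node 9: h_left=0, h_right=-1, diff=1 [OK], height=1
  node 12: h_left=-1, h_right=-1, diff=0 [OK], height=0
  node 10: h_left=1, h_right=0, diff=1 [OK], height=2
  node 16: h_left=-1, h_right=-1, diff=0 [OK], height=0
  node 17: h_left=0, h_right=-1, diff=1 [OK], height=1
  node 43: h_left=-1, h_right=-1, diff=0 [OK], height=0
  node 28: h_left=1, h_right=0, diff=1 [OK], height=2
  node 13: h_left=2, h_right=2, diff=0 [OK], height=3
All nodes satisfy the balance condition.
Result: Balanced


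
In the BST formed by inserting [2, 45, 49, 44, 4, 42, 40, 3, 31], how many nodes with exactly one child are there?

Tree built from: [2, 45, 49, 44, 4, 42, 40, 3, 31]
Tree (level-order array): [2, None, 45, 44, 49, 4, None, None, None, 3, 42, None, None, 40, None, 31]
Rule: These are nodes with exactly 1 non-null child.
Per-node child counts:
  node 2: 1 child(ren)
  node 45: 2 child(ren)
  node 44: 1 child(ren)
  node 4: 2 child(ren)
  node 3: 0 child(ren)
  node 42: 1 child(ren)
  node 40: 1 child(ren)
  node 31: 0 child(ren)
  node 49: 0 child(ren)
Matching nodes: [2, 44, 42, 40]
Count of nodes with exactly one child: 4


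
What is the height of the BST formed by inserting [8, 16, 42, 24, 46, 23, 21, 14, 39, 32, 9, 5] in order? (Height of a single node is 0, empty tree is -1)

Insertion order: [8, 16, 42, 24, 46, 23, 21, 14, 39, 32, 9, 5]
Tree (level-order array): [8, 5, 16, None, None, 14, 42, 9, None, 24, 46, None, None, 23, 39, None, None, 21, None, 32]
Compute height bottom-up (empty subtree = -1):
  height(5) = 1 + max(-1, -1) = 0
  height(9) = 1 + max(-1, -1) = 0
  height(14) = 1 + max(0, -1) = 1
  height(21) = 1 + max(-1, -1) = 0
  height(23) = 1 + max(0, -1) = 1
  height(32) = 1 + max(-1, -1) = 0
  height(39) = 1 + max(0, -1) = 1
  height(24) = 1 + max(1, 1) = 2
  height(46) = 1 + max(-1, -1) = 0
  height(42) = 1 + max(2, 0) = 3
  height(16) = 1 + max(1, 3) = 4
  height(8) = 1 + max(0, 4) = 5
Height = 5


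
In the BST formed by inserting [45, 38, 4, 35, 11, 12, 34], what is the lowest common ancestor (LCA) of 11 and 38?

Tree insertion order: [45, 38, 4, 35, 11, 12, 34]
Tree (level-order array): [45, 38, None, 4, None, None, 35, 11, None, None, 12, None, 34]
In a BST, the LCA of p=11, q=38 is the first node v on the
root-to-leaf path with p <= v <= q (go left if both < v, right if both > v).
Walk from root:
  at 45: both 11 and 38 < 45, go left
  at 38: 11 <= 38 <= 38, this is the LCA
LCA = 38


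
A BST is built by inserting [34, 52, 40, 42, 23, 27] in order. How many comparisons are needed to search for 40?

Search path for 40: 34 -> 52 -> 40
Found: True
Comparisons: 3


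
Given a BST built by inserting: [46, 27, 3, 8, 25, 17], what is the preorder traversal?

Tree insertion order: [46, 27, 3, 8, 25, 17]
Tree (level-order array): [46, 27, None, 3, None, None, 8, None, 25, 17]
Preorder traversal: [46, 27, 3, 8, 25, 17]


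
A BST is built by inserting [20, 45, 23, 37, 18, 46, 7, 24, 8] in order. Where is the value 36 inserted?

Starting tree (level order): [20, 18, 45, 7, None, 23, 46, None, 8, None, 37, None, None, None, None, 24]
Insertion path: 20 -> 45 -> 23 -> 37 -> 24
Result: insert 36 as right child of 24
Final tree (level order): [20, 18, 45, 7, None, 23, 46, None, 8, None, 37, None, None, None, None, 24, None, None, 36]


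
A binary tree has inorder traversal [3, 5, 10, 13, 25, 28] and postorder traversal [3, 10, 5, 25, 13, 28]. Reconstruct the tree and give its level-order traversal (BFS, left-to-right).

Inorder:   [3, 5, 10, 13, 25, 28]
Postorder: [3, 10, 5, 25, 13, 28]
Algorithm: postorder visits root last, so walk postorder right-to-left;
each value is the root of the current inorder slice — split it at that
value, recurse on the right subtree first, then the left.
Recursive splits:
  root=28; inorder splits into left=[3, 5, 10, 13, 25], right=[]
  root=13; inorder splits into left=[3, 5, 10], right=[25]
  root=25; inorder splits into left=[], right=[]
  root=5; inorder splits into left=[3], right=[10]
  root=10; inorder splits into left=[], right=[]
  root=3; inorder splits into left=[], right=[]
Reconstructed level-order: [28, 13, 5, 25, 3, 10]


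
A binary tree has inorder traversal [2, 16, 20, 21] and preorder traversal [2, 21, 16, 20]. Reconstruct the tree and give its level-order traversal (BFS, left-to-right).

Inorder:  [2, 16, 20, 21]
Preorder: [2, 21, 16, 20]
Algorithm: preorder visits root first, so consume preorder in order;
for each root, split the current inorder slice at that value into
left-subtree inorder and right-subtree inorder, then recurse.
Recursive splits:
  root=2; inorder splits into left=[], right=[16, 20, 21]
  root=21; inorder splits into left=[16, 20], right=[]
  root=16; inorder splits into left=[], right=[20]
  root=20; inorder splits into left=[], right=[]
Reconstructed level-order: [2, 21, 16, 20]


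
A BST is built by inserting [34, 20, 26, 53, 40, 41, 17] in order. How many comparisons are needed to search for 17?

Search path for 17: 34 -> 20 -> 17
Found: True
Comparisons: 3


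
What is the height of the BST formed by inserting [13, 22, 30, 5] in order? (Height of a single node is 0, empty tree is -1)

Insertion order: [13, 22, 30, 5]
Tree (level-order array): [13, 5, 22, None, None, None, 30]
Compute height bottom-up (empty subtree = -1):
  height(5) = 1 + max(-1, -1) = 0
  height(30) = 1 + max(-1, -1) = 0
  height(22) = 1 + max(-1, 0) = 1
  height(13) = 1 + max(0, 1) = 2
Height = 2


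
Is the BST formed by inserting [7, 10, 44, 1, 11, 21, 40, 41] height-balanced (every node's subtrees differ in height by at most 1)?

Tree (level-order array): [7, 1, 10, None, None, None, 44, 11, None, None, 21, None, 40, None, 41]
Definition: a tree is height-balanced if, at every node, |h(left) - h(right)| <= 1 (empty subtree has height -1).
Bottom-up per-node check:
  node 1: h_left=-1, h_right=-1, diff=0 [OK], height=0
  node 41: h_left=-1, h_right=-1, diff=0 [OK], height=0
  node 40: h_left=-1, h_right=0, diff=1 [OK], height=1
  node 21: h_left=-1, h_right=1, diff=2 [FAIL (|-1-1|=2 > 1)], height=2
  node 11: h_left=-1, h_right=2, diff=3 [FAIL (|-1-2|=3 > 1)], height=3
  node 44: h_left=3, h_right=-1, diff=4 [FAIL (|3--1|=4 > 1)], height=4
  node 10: h_left=-1, h_right=4, diff=5 [FAIL (|-1-4|=5 > 1)], height=5
  node 7: h_left=0, h_right=5, diff=5 [FAIL (|0-5|=5 > 1)], height=6
Node 21 violates the condition: |-1 - 1| = 2 > 1.
Result: Not balanced


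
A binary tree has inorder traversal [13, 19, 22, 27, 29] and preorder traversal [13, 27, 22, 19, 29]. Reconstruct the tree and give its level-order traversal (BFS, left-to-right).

Inorder:  [13, 19, 22, 27, 29]
Preorder: [13, 27, 22, 19, 29]
Algorithm: preorder visits root first, so consume preorder in order;
for each root, split the current inorder slice at that value into
left-subtree inorder and right-subtree inorder, then recurse.
Recursive splits:
  root=13; inorder splits into left=[], right=[19, 22, 27, 29]
  root=27; inorder splits into left=[19, 22], right=[29]
  root=22; inorder splits into left=[19], right=[]
  root=19; inorder splits into left=[], right=[]
  root=29; inorder splits into left=[], right=[]
Reconstructed level-order: [13, 27, 22, 29, 19]


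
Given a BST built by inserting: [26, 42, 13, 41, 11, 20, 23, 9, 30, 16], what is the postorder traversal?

Tree insertion order: [26, 42, 13, 41, 11, 20, 23, 9, 30, 16]
Tree (level-order array): [26, 13, 42, 11, 20, 41, None, 9, None, 16, 23, 30]
Postorder traversal: [9, 11, 16, 23, 20, 13, 30, 41, 42, 26]


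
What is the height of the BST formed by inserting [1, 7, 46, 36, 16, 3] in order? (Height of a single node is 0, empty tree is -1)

Insertion order: [1, 7, 46, 36, 16, 3]
Tree (level-order array): [1, None, 7, 3, 46, None, None, 36, None, 16]
Compute height bottom-up (empty subtree = -1):
  height(3) = 1 + max(-1, -1) = 0
  height(16) = 1 + max(-1, -1) = 0
  height(36) = 1 + max(0, -1) = 1
  height(46) = 1 + max(1, -1) = 2
  height(7) = 1 + max(0, 2) = 3
  height(1) = 1 + max(-1, 3) = 4
Height = 4


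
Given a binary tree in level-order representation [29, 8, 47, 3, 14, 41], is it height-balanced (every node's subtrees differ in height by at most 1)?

Tree (level-order array): [29, 8, 47, 3, 14, 41]
Definition: a tree is height-balanced if, at every node, |h(left) - h(right)| <= 1 (empty subtree has height -1).
Bottom-up per-node check:
  node 3: h_left=-1, h_right=-1, diff=0 [OK], height=0
  node 14: h_left=-1, h_right=-1, diff=0 [OK], height=0
  node 8: h_left=0, h_right=0, diff=0 [OK], height=1
  node 41: h_left=-1, h_right=-1, diff=0 [OK], height=0
  node 47: h_left=0, h_right=-1, diff=1 [OK], height=1
  node 29: h_left=1, h_right=1, diff=0 [OK], height=2
All nodes satisfy the balance condition.
Result: Balanced


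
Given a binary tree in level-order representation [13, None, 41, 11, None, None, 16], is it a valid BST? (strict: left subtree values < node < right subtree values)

Level-order array: [13, None, 41, 11, None, None, 16]
Validate using subtree bounds (lo, hi): at each node, require lo < value < hi,
then recurse left with hi=value and right with lo=value.
Preorder trace (stopping at first violation):
  at node 13 with bounds (-inf, +inf): OK
  at node 41 with bounds (13, +inf): OK
  at node 11 with bounds (13, 41): VIOLATION
Node 11 violates its bound: not (13 < 11 < 41).
Result: Not a valid BST


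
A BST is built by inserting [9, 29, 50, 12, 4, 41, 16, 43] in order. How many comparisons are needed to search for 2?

Search path for 2: 9 -> 4
Found: False
Comparisons: 2


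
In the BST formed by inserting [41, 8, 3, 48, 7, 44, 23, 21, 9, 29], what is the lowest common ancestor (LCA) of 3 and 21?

Tree insertion order: [41, 8, 3, 48, 7, 44, 23, 21, 9, 29]
Tree (level-order array): [41, 8, 48, 3, 23, 44, None, None, 7, 21, 29, None, None, None, None, 9]
In a BST, the LCA of p=3, q=21 is the first node v on the
root-to-leaf path with p <= v <= q (go left if both < v, right if both > v).
Walk from root:
  at 41: both 3 and 21 < 41, go left
  at 8: 3 <= 8 <= 21, this is the LCA
LCA = 8


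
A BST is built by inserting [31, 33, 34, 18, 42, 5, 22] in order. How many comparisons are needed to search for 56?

Search path for 56: 31 -> 33 -> 34 -> 42
Found: False
Comparisons: 4


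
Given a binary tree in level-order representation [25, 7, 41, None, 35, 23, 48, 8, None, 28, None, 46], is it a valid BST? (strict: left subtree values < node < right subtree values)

Level-order array: [25, 7, 41, None, 35, 23, 48, 8, None, 28, None, 46]
Validate using subtree bounds (lo, hi): at each node, require lo < value < hi,
then recurse left with hi=value and right with lo=value.
Preorder trace (stopping at first violation):
  at node 25 with bounds (-inf, +inf): OK
  at node 7 with bounds (-inf, 25): OK
  at node 35 with bounds (7, 25): VIOLATION
Node 35 violates its bound: not (7 < 35 < 25).
Result: Not a valid BST


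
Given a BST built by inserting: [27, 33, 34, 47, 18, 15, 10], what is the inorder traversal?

Tree insertion order: [27, 33, 34, 47, 18, 15, 10]
Tree (level-order array): [27, 18, 33, 15, None, None, 34, 10, None, None, 47]
Inorder traversal: [10, 15, 18, 27, 33, 34, 47]


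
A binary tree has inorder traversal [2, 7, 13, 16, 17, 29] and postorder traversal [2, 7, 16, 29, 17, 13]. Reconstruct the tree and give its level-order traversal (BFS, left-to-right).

Inorder:   [2, 7, 13, 16, 17, 29]
Postorder: [2, 7, 16, 29, 17, 13]
Algorithm: postorder visits root last, so walk postorder right-to-left;
each value is the root of the current inorder slice — split it at that
value, recurse on the right subtree first, then the left.
Recursive splits:
  root=13; inorder splits into left=[2, 7], right=[16, 17, 29]
  root=17; inorder splits into left=[16], right=[29]
  root=29; inorder splits into left=[], right=[]
  root=16; inorder splits into left=[], right=[]
  root=7; inorder splits into left=[2], right=[]
  root=2; inorder splits into left=[], right=[]
Reconstructed level-order: [13, 7, 17, 2, 16, 29]


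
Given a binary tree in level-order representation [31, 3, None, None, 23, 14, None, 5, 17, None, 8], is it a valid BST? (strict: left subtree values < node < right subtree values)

Level-order array: [31, 3, None, None, 23, 14, None, 5, 17, None, 8]
Validate using subtree bounds (lo, hi): at each node, require lo < value < hi,
then recurse left with hi=value and right with lo=value.
Preorder trace (stopping at first violation):
  at node 31 with bounds (-inf, +inf): OK
  at node 3 with bounds (-inf, 31): OK
  at node 23 with bounds (3, 31): OK
  at node 14 with bounds (3, 23): OK
  at node 5 with bounds (3, 14): OK
  at node 8 with bounds (5, 14): OK
  at node 17 with bounds (14, 23): OK
No violation found at any node.
Result: Valid BST


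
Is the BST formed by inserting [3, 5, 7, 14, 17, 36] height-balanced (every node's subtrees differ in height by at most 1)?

Tree (level-order array): [3, None, 5, None, 7, None, 14, None, 17, None, 36]
Definition: a tree is height-balanced if, at every node, |h(left) - h(right)| <= 1 (empty subtree has height -1).
Bottom-up per-node check:
  node 36: h_left=-1, h_right=-1, diff=0 [OK], height=0
  node 17: h_left=-1, h_right=0, diff=1 [OK], height=1
  node 14: h_left=-1, h_right=1, diff=2 [FAIL (|-1-1|=2 > 1)], height=2
  node 7: h_left=-1, h_right=2, diff=3 [FAIL (|-1-2|=3 > 1)], height=3
  node 5: h_left=-1, h_right=3, diff=4 [FAIL (|-1-3|=4 > 1)], height=4
  node 3: h_left=-1, h_right=4, diff=5 [FAIL (|-1-4|=5 > 1)], height=5
Node 14 violates the condition: |-1 - 1| = 2 > 1.
Result: Not balanced


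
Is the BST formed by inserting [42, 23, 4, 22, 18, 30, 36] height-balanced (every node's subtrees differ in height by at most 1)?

Tree (level-order array): [42, 23, None, 4, 30, None, 22, None, 36, 18]
Definition: a tree is height-balanced if, at every node, |h(left) - h(right)| <= 1 (empty subtree has height -1).
Bottom-up per-node check:
  node 18: h_left=-1, h_right=-1, diff=0 [OK], height=0
  node 22: h_left=0, h_right=-1, diff=1 [OK], height=1
  node 4: h_left=-1, h_right=1, diff=2 [FAIL (|-1-1|=2 > 1)], height=2
  node 36: h_left=-1, h_right=-1, diff=0 [OK], height=0
  node 30: h_left=-1, h_right=0, diff=1 [OK], height=1
  node 23: h_left=2, h_right=1, diff=1 [OK], height=3
  node 42: h_left=3, h_right=-1, diff=4 [FAIL (|3--1|=4 > 1)], height=4
Node 4 violates the condition: |-1 - 1| = 2 > 1.
Result: Not balanced


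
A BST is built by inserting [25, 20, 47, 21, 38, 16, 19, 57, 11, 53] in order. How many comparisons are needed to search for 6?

Search path for 6: 25 -> 20 -> 16 -> 11
Found: False
Comparisons: 4


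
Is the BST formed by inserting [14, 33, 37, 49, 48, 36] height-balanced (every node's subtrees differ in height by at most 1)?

Tree (level-order array): [14, None, 33, None, 37, 36, 49, None, None, 48]
Definition: a tree is height-balanced if, at every node, |h(left) - h(right)| <= 1 (empty subtree has height -1).
Bottom-up per-node check:
  node 36: h_left=-1, h_right=-1, diff=0 [OK], height=0
  node 48: h_left=-1, h_right=-1, diff=0 [OK], height=0
  node 49: h_left=0, h_right=-1, diff=1 [OK], height=1
  node 37: h_left=0, h_right=1, diff=1 [OK], height=2
  node 33: h_left=-1, h_right=2, diff=3 [FAIL (|-1-2|=3 > 1)], height=3
  node 14: h_left=-1, h_right=3, diff=4 [FAIL (|-1-3|=4 > 1)], height=4
Node 33 violates the condition: |-1 - 2| = 3 > 1.
Result: Not balanced


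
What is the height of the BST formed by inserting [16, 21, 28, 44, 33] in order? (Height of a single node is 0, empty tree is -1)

Insertion order: [16, 21, 28, 44, 33]
Tree (level-order array): [16, None, 21, None, 28, None, 44, 33]
Compute height bottom-up (empty subtree = -1):
  height(33) = 1 + max(-1, -1) = 0
  height(44) = 1 + max(0, -1) = 1
  height(28) = 1 + max(-1, 1) = 2
  height(21) = 1 + max(-1, 2) = 3
  height(16) = 1 + max(-1, 3) = 4
Height = 4


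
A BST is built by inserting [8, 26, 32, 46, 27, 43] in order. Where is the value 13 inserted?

Starting tree (level order): [8, None, 26, None, 32, 27, 46, None, None, 43]
Insertion path: 8 -> 26
Result: insert 13 as left child of 26
Final tree (level order): [8, None, 26, 13, 32, None, None, 27, 46, None, None, 43]


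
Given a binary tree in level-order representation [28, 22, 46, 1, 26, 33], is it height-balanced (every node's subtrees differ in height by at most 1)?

Tree (level-order array): [28, 22, 46, 1, 26, 33]
Definition: a tree is height-balanced if, at every node, |h(left) - h(right)| <= 1 (empty subtree has height -1).
Bottom-up per-node check:
  node 1: h_left=-1, h_right=-1, diff=0 [OK], height=0
  node 26: h_left=-1, h_right=-1, diff=0 [OK], height=0
  node 22: h_left=0, h_right=0, diff=0 [OK], height=1
  node 33: h_left=-1, h_right=-1, diff=0 [OK], height=0
  node 46: h_left=0, h_right=-1, diff=1 [OK], height=1
  node 28: h_left=1, h_right=1, diff=0 [OK], height=2
All nodes satisfy the balance condition.
Result: Balanced


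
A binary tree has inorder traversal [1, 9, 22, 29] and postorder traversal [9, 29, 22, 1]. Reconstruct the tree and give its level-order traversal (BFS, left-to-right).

Inorder:   [1, 9, 22, 29]
Postorder: [9, 29, 22, 1]
Algorithm: postorder visits root last, so walk postorder right-to-left;
each value is the root of the current inorder slice — split it at that
value, recurse on the right subtree first, then the left.
Recursive splits:
  root=1; inorder splits into left=[], right=[9, 22, 29]
  root=22; inorder splits into left=[9], right=[29]
  root=29; inorder splits into left=[], right=[]
  root=9; inorder splits into left=[], right=[]
Reconstructed level-order: [1, 22, 9, 29]


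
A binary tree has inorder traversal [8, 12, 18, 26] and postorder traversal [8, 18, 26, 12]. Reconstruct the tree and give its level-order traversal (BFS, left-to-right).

Inorder:   [8, 12, 18, 26]
Postorder: [8, 18, 26, 12]
Algorithm: postorder visits root last, so walk postorder right-to-left;
each value is the root of the current inorder slice — split it at that
value, recurse on the right subtree first, then the left.
Recursive splits:
  root=12; inorder splits into left=[8], right=[18, 26]
  root=26; inorder splits into left=[18], right=[]
  root=18; inorder splits into left=[], right=[]
  root=8; inorder splits into left=[], right=[]
Reconstructed level-order: [12, 8, 26, 18]


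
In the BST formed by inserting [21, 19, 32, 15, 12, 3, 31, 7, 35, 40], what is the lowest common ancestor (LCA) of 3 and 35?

Tree insertion order: [21, 19, 32, 15, 12, 3, 31, 7, 35, 40]
Tree (level-order array): [21, 19, 32, 15, None, 31, 35, 12, None, None, None, None, 40, 3, None, None, None, None, 7]
In a BST, the LCA of p=3, q=35 is the first node v on the
root-to-leaf path with p <= v <= q (go left if both < v, right if both > v).
Walk from root:
  at 21: 3 <= 21 <= 35, this is the LCA
LCA = 21


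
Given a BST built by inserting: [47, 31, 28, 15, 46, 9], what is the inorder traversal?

Tree insertion order: [47, 31, 28, 15, 46, 9]
Tree (level-order array): [47, 31, None, 28, 46, 15, None, None, None, 9]
Inorder traversal: [9, 15, 28, 31, 46, 47]


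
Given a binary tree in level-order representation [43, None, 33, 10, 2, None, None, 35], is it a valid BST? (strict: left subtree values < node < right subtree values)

Level-order array: [43, None, 33, 10, 2, None, None, 35]
Validate using subtree bounds (lo, hi): at each node, require lo < value < hi,
then recurse left with hi=value and right with lo=value.
Preorder trace (stopping at first violation):
  at node 43 with bounds (-inf, +inf): OK
  at node 33 with bounds (43, +inf): VIOLATION
Node 33 violates its bound: not (43 < 33 < +inf).
Result: Not a valid BST


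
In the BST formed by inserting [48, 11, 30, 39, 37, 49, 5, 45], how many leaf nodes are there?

Tree built from: [48, 11, 30, 39, 37, 49, 5, 45]
Tree (level-order array): [48, 11, 49, 5, 30, None, None, None, None, None, 39, 37, 45]
Rule: A leaf has 0 children.
Per-node child counts:
  node 48: 2 child(ren)
  node 11: 2 child(ren)
  node 5: 0 child(ren)
  node 30: 1 child(ren)
  node 39: 2 child(ren)
  node 37: 0 child(ren)
  node 45: 0 child(ren)
  node 49: 0 child(ren)
Matching nodes: [5, 37, 45, 49]
Count of leaf nodes: 4


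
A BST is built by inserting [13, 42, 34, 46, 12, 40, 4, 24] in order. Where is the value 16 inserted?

Starting tree (level order): [13, 12, 42, 4, None, 34, 46, None, None, 24, 40]
Insertion path: 13 -> 42 -> 34 -> 24
Result: insert 16 as left child of 24
Final tree (level order): [13, 12, 42, 4, None, 34, 46, None, None, 24, 40, None, None, 16]


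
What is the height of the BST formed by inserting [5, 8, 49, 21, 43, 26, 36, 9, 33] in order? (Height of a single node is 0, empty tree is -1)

Insertion order: [5, 8, 49, 21, 43, 26, 36, 9, 33]
Tree (level-order array): [5, None, 8, None, 49, 21, None, 9, 43, None, None, 26, None, None, 36, 33]
Compute height bottom-up (empty subtree = -1):
  height(9) = 1 + max(-1, -1) = 0
  height(33) = 1 + max(-1, -1) = 0
  height(36) = 1 + max(0, -1) = 1
  height(26) = 1 + max(-1, 1) = 2
  height(43) = 1 + max(2, -1) = 3
  height(21) = 1 + max(0, 3) = 4
  height(49) = 1 + max(4, -1) = 5
  height(8) = 1 + max(-1, 5) = 6
  height(5) = 1 + max(-1, 6) = 7
Height = 7


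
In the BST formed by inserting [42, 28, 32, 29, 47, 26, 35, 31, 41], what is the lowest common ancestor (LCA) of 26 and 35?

Tree insertion order: [42, 28, 32, 29, 47, 26, 35, 31, 41]
Tree (level-order array): [42, 28, 47, 26, 32, None, None, None, None, 29, 35, None, 31, None, 41]
In a BST, the LCA of p=26, q=35 is the first node v on the
root-to-leaf path with p <= v <= q (go left if both < v, right if both > v).
Walk from root:
  at 42: both 26 and 35 < 42, go left
  at 28: 26 <= 28 <= 35, this is the LCA
LCA = 28


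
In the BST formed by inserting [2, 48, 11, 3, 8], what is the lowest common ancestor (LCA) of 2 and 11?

Tree insertion order: [2, 48, 11, 3, 8]
Tree (level-order array): [2, None, 48, 11, None, 3, None, None, 8]
In a BST, the LCA of p=2, q=11 is the first node v on the
root-to-leaf path with p <= v <= q (go left if both < v, right if both > v).
Walk from root:
  at 2: 2 <= 2 <= 11, this is the LCA
LCA = 2


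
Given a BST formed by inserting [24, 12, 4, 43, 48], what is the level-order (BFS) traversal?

Tree insertion order: [24, 12, 4, 43, 48]
Tree (level-order array): [24, 12, 43, 4, None, None, 48]
BFS from the root, enqueuing left then right child of each popped node:
  queue [24] -> pop 24, enqueue [12, 43], visited so far: [24]
  queue [12, 43] -> pop 12, enqueue [4], visited so far: [24, 12]
  queue [43, 4] -> pop 43, enqueue [48], visited so far: [24, 12, 43]
  queue [4, 48] -> pop 4, enqueue [none], visited so far: [24, 12, 43, 4]
  queue [48] -> pop 48, enqueue [none], visited so far: [24, 12, 43, 4, 48]
Result: [24, 12, 43, 4, 48]


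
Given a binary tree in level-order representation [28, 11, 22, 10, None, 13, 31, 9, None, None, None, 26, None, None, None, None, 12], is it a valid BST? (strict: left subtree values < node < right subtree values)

Level-order array: [28, 11, 22, 10, None, 13, 31, 9, None, None, None, 26, None, None, None, None, 12]
Validate using subtree bounds (lo, hi): at each node, require lo < value < hi,
then recurse left with hi=value and right with lo=value.
Preorder trace (stopping at first violation):
  at node 28 with bounds (-inf, +inf): OK
  at node 11 with bounds (-inf, 28): OK
  at node 10 with bounds (-inf, 11): OK
  at node 9 with bounds (-inf, 10): OK
  at node 22 with bounds (28, +inf): VIOLATION
Node 22 violates its bound: not (28 < 22 < +inf).
Result: Not a valid BST


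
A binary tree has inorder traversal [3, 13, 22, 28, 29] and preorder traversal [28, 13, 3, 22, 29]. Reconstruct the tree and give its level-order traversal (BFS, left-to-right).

Inorder:  [3, 13, 22, 28, 29]
Preorder: [28, 13, 3, 22, 29]
Algorithm: preorder visits root first, so consume preorder in order;
for each root, split the current inorder slice at that value into
left-subtree inorder and right-subtree inorder, then recurse.
Recursive splits:
  root=28; inorder splits into left=[3, 13, 22], right=[29]
  root=13; inorder splits into left=[3], right=[22]
  root=3; inorder splits into left=[], right=[]
  root=22; inorder splits into left=[], right=[]
  root=29; inorder splits into left=[], right=[]
Reconstructed level-order: [28, 13, 29, 3, 22]


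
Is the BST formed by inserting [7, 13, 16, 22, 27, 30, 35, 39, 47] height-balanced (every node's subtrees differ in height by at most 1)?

Tree (level-order array): [7, None, 13, None, 16, None, 22, None, 27, None, 30, None, 35, None, 39, None, 47]
Definition: a tree is height-balanced if, at every node, |h(left) - h(right)| <= 1 (empty subtree has height -1).
Bottom-up per-node check:
  node 47: h_left=-1, h_right=-1, diff=0 [OK], height=0
  node 39: h_left=-1, h_right=0, diff=1 [OK], height=1
  node 35: h_left=-1, h_right=1, diff=2 [FAIL (|-1-1|=2 > 1)], height=2
  node 30: h_left=-1, h_right=2, diff=3 [FAIL (|-1-2|=3 > 1)], height=3
  node 27: h_left=-1, h_right=3, diff=4 [FAIL (|-1-3|=4 > 1)], height=4
  node 22: h_left=-1, h_right=4, diff=5 [FAIL (|-1-4|=5 > 1)], height=5
  node 16: h_left=-1, h_right=5, diff=6 [FAIL (|-1-5|=6 > 1)], height=6
  node 13: h_left=-1, h_right=6, diff=7 [FAIL (|-1-6|=7 > 1)], height=7
  node 7: h_left=-1, h_right=7, diff=8 [FAIL (|-1-7|=8 > 1)], height=8
Node 35 violates the condition: |-1 - 1| = 2 > 1.
Result: Not balanced


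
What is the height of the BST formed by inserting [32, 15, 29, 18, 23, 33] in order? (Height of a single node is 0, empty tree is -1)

Insertion order: [32, 15, 29, 18, 23, 33]
Tree (level-order array): [32, 15, 33, None, 29, None, None, 18, None, None, 23]
Compute height bottom-up (empty subtree = -1):
  height(23) = 1 + max(-1, -1) = 0
  height(18) = 1 + max(-1, 0) = 1
  height(29) = 1 + max(1, -1) = 2
  height(15) = 1 + max(-1, 2) = 3
  height(33) = 1 + max(-1, -1) = 0
  height(32) = 1 + max(3, 0) = 4
Height = 4


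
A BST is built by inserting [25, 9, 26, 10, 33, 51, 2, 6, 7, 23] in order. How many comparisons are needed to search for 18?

Search path for 18: 25 -> 9 -> 10 -> 23
Found: False
Comparisons: 4


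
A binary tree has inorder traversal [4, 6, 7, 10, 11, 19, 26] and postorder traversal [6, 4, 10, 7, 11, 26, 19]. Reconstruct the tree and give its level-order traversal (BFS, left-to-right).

Inorder:   [4, 6, 7, 10, 11, 19, 26]
Postorder: [6, 4, 10, 7, 11, 26, 19]
Algorithm: postorder visits root last, so walk postorder right-to-left;
each value is the root of the current inorder slice — split it at that
value, recurse on the right subtree first, then the left.
Recursive splits:
  root=19; inorder splits into left=[4, 6, 7, 10, 11], right=[26]
  root=26; inorder splits into left=[], right=[]
  root=11; inorder splits into left=[4, 6, 7, 10], right=[]
  root=7; inorder splits into left=[4, 6], right=[10]
  root=10; inorder splits into left=[], right=[]
  root=4; inorder splits into left=[], right=[6]
  root=6; inorder splits into left=[], right=[]
Reconstructed level-order: [19, 11, 26, 7, 4, 10, 6]


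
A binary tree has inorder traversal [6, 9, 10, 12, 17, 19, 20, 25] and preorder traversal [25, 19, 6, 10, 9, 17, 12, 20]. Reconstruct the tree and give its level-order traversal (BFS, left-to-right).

Inorder:  [6, 9, 10, 12, 17, 19, 20, 25]
Preorder: [25, 19, 6, 10, 9, 17, 12, 20]
Algorithm: preorder visits root first, so consume preorder in order;
for each root, split the current inorder slice at that value into
left-subtree inorder and right-subtree inorder, then recurse.
Recursive splits:
  root=25; inorder splits into left=[6, 9, 10, 12, 17, 19, 20], right=[]
  root=19; inorder splits into left=[6, 9, 10, 12, 17], right=[20]
  root=6; inorder splits into left=[], right=[9, 10, 12, 17]
  root=10; inorder splits into left=[9], right=[12, 17]
  root=9; inorder splits into left=[], right=[]
  root=17; inorder splits into left=[12], right=[]
  root=12; inorder splits into left=[], right=[]
  root=20; inorder splits into left=[], right=[]
Reconstructed level-order: [25, 19, 6, 20, 10, 9, 17, 12]


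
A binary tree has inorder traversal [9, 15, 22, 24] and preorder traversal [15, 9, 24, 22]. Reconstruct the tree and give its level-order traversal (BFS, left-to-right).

Inorder:  [9, 15, 22, 24]
Preorder: [15, 9, 24, 22]
Algorithm: preorder visits root first, so consume preorder in order;
for each root, split the current inorder slice at that value into
left-subtree inorder and right-subtree inorder, then recurse.
Recursive splits:
  root=15; inorder splits into left=[9], right=[22, 24]
  root=9; inorder splits into left=[], right=[]
  root=24; inorder splits into left=[22], right=[]
  root=22; inorder splits into left=[], right=[]
Reconstructed level-order: [15, 9, 24, 22]


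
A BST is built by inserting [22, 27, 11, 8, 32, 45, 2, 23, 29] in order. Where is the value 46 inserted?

Starting tree (level order): [22, 11, 27, 8, None, 23, 32, 2, None, None, None, 29, 45]
Insertion path: 22 -> 27 -> 32 -> 45
Result: insert 46 as right child of 45
Final tree (level order): [22, 11, 27, 8, None, 23, 32, 2, None, None, None, 29, 45, None, None, None, None, None, 46]


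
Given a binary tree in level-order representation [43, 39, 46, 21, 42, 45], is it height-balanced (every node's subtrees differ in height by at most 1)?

Tree (level-order array): [43, 39, 46, 21, 42, 45]
Definition: a tree is height-balanced if, at every node, |h(left) - h(right)| <= 1 (empty subtree has height -1).
Bottom-up per-node check:
  node 21: h_left=-1, h_right=-1, diff=0 [OK], height=0
  node 42: h_left=-1, h_right=-1, diff=0 [OK], height=0
  node 39: h_left=0, h_right=0, diff=0 [OK], height=1
  node 45: h_left=-1, h_right=-1, diff=0 [OK], height=0
  node 46: h_left=0, h_right=-1, diff=1 [OK], height=1
  node 43: h_left=1, h_right=1, diff=0 [OK], height=2
All nodes satisfy the balance condition.
Result: Balanced


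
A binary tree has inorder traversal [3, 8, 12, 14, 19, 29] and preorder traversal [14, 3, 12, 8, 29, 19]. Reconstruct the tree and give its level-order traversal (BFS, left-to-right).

Inorder:  [3, 8, 12, 14, 19, 29]
Preorder: [14, 3, 12, 8, 29, 19]
Algorithm: preorder visits root first, so consume preorder in order;
for each root, split the current inorder slice at that value into
left-subtree inorder and right-subtree inorder, then recurse.
Recursive splits:
  root=14; inorder splits into left=[3, 8, 12], right=[19, 29]
  root=3; inorder splits into left=[], right=[8, 12]
  root=12; inorder splits into left=[8], right=[]
  root=8; inorder splits into left=[], right=[]
  root=29; inorder splits into left=[19], right=[]
  root=19; inorder splits into left=[], right=[]
Reconstructed level-order: [14, 3, 29, 12, 19, 8]


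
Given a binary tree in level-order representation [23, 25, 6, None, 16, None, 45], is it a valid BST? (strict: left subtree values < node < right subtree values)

Level-order array: [23, 25, 6, None, 16, None, 45]
Validate using subtree bounds (lo, hi): at each node, require lo < value < hi,
then recurse left with hi=value and right with lo=value.
Preorder trace (stopping at first violation):
  at node 23 with bounds (-inf, +inf): OK
  at node 25 with bounds (-inf, 23): VIOLATION
Node 25 violates its bound: not (-inf < 25 < 23).
Result: Not a valid BST


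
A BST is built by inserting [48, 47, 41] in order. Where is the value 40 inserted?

Starting tree (level order): [48, 47, None, 41]
Insertion path: 48 -> 47 -> 41
Result: insert 40 as left child of 41
Final tree (level order): [48, 47, None, 41, None, 40]


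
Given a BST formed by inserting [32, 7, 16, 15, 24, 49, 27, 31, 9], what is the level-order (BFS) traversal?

Tree insertion order: [32, 7, 16, 15, 24, 49, 27, 31, 9]
Tree (level-order array): [32, 7, 49, None, 16, None, None, 15, 24, 9, None, None, 27, None, None, None, 31]
BFS from the root, enqueuing left then right child of each popped node:
  queue [32] -> pop 32, enqueue [7, 49], visited so far: [32]
  queue [7, 49] -> pop 7, enqueue [16], visited so far: [32, 7]
  queue [49, 16] -> pop 49, enqueue [none], visited so far: [32, 7, 49]
  queue [16] -> pop 16, enqueue [15, 24], visited so far: [32, 7, 49, 16]
  queue [15, 24] -> pop 15, enqueue [9], visited so far: [32, 7, 49, 16, 15]
  queue [24, 9] -> pop 24, enqueue [27], visited so far: [32, 7, 49, 16, 15, 24]
  queue [9, 27] -> pop 9, enqueue [none], visited so far: [32, 7, 49, 16, 15, 24, 9]
  queue [27] -> pop 27, enqueue [31], visited so far: [32, 7, 49, 16, 15, 24, 9, 27]
  queue [31] -> pop 31, enqueue [none], visited so far: [32, 7, 49, 16, 15, 24, 9, 27, 31]
Result: [32, 7, 49, 16, 15, 24, 9, 27, 31]
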